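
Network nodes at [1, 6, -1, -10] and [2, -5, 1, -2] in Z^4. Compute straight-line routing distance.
13.784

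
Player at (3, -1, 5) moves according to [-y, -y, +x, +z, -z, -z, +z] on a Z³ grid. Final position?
(4, -3, 5)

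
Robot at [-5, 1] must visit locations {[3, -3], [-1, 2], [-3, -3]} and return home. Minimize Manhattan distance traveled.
26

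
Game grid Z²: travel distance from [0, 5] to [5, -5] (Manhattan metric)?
15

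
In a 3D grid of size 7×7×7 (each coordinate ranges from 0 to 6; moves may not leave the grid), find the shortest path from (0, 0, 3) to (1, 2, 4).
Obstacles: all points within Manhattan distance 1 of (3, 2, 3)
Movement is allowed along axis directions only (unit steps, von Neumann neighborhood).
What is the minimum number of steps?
4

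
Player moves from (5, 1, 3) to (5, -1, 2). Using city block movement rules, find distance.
3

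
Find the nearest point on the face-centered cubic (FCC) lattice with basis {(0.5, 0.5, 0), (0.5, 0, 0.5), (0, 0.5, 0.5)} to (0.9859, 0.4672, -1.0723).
(1, 0.5, -1.5)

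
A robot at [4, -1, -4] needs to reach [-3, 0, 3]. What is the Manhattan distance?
15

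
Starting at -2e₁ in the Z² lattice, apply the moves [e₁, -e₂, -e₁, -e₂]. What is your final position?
(-2, -2)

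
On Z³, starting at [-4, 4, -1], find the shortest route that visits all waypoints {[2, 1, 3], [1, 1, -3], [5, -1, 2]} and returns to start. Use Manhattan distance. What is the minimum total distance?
40
(one optimal route: (-4, 4, -1) → (2, 1, 3) → (5, -1, 2) → (1, 1, -3) → (-4, 4, -1))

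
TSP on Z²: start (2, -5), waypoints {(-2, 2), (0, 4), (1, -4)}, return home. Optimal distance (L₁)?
26
(one optimal route: (2, -5) → (-2, 2) → (0, 4) → (1, -4) → (2, -5))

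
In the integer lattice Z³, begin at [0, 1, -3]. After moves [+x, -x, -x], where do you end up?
(-1, 1, -3)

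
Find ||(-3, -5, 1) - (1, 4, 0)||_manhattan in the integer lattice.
14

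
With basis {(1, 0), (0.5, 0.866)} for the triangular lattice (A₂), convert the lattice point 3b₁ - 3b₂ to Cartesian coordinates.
(1.5, -2.598)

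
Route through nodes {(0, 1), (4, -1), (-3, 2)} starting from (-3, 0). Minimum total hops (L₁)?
12
(one optimal route: (-3, 0) → (-3, 2) → (0, 1) → (4, -1))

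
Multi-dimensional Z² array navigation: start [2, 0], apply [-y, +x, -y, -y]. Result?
(3, -3)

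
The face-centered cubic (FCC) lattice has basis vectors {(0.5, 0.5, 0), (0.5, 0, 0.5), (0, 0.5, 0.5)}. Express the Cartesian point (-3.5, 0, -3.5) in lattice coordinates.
-7b₂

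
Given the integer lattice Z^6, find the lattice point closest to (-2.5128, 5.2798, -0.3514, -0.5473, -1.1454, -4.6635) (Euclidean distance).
(-3, 5, 0, -1, -1, -5)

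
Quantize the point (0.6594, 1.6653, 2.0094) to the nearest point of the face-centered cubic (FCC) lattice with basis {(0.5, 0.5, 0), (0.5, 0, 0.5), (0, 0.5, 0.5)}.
(0.5, 1.5, 2)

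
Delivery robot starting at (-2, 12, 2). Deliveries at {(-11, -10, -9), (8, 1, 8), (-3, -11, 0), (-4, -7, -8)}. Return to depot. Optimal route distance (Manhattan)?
118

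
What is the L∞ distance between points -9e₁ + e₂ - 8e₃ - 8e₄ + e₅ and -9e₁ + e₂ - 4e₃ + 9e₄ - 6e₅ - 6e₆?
17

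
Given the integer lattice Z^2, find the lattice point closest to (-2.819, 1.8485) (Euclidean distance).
(-3, 2)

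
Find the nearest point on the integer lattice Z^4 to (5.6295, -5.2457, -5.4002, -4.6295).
(6, -5, -5, -5)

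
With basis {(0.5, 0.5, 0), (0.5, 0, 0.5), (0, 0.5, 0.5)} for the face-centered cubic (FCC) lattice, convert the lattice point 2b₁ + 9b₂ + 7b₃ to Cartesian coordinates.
(5.5, 4.5, 8)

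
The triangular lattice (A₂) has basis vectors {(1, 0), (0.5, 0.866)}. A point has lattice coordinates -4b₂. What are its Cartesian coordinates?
(-2, -3.464)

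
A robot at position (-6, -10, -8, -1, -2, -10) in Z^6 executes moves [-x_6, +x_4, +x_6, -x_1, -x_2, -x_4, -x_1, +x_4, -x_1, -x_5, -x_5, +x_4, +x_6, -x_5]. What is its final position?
(-9, -11, -8, 1, -5, -9)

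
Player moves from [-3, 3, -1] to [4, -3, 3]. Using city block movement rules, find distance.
17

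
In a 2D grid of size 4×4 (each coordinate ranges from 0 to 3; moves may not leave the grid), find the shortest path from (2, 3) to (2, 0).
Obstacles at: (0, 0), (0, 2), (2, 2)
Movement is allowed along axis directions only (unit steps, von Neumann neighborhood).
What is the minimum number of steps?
5
(one shortest path: (2, 3) → (1, 3) → (1, 2) → (1, 1) → (2, 1) → (2, 0))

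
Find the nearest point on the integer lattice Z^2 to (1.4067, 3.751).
(1, 4)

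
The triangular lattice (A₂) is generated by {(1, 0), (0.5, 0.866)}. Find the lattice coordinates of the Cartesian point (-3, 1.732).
-4b₁ + 2b₂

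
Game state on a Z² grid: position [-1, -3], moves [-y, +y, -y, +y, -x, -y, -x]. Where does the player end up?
(-3, -4)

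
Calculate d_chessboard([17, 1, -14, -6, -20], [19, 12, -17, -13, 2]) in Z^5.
22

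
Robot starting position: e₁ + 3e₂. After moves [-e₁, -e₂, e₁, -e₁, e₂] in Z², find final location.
(0, 3)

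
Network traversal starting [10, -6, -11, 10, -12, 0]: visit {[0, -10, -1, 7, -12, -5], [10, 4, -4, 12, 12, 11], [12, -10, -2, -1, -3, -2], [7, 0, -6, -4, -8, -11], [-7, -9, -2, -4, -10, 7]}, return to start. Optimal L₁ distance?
262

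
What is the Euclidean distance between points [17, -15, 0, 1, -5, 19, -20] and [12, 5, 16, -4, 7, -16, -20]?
45.5522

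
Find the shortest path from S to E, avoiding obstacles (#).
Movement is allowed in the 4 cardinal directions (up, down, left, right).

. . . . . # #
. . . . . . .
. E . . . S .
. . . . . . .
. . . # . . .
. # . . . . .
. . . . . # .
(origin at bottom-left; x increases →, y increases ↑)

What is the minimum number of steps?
4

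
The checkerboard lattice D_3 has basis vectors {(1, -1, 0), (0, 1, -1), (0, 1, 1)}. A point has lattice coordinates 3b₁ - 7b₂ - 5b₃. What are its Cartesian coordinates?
(3, -15, 2)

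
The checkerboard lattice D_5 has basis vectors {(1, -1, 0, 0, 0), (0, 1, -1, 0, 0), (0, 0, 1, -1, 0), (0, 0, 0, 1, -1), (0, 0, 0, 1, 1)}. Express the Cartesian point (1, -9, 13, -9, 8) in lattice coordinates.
b₁ - 8b₂ + 5b₃ - 6b₄ + 2b₅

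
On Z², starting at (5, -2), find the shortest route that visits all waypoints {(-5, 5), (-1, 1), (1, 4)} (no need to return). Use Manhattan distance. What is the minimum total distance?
21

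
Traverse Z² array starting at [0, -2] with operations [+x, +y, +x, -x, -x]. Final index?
(0, -1)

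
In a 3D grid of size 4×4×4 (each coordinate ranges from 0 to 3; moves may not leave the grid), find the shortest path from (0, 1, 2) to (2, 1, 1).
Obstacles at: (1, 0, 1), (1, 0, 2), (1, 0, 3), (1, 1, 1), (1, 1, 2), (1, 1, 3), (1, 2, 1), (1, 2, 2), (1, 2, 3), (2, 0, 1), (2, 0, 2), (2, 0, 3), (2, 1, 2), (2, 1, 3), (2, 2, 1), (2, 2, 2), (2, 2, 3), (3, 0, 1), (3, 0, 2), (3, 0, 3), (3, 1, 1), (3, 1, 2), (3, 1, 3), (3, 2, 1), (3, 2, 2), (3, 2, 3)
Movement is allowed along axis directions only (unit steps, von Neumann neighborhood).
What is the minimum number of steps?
5
(one shortest path: (0, 1, 2) → (0, 1, 1) → (0, 1, 0) → (1, 1, 0) → (2, 1, 0) → (2, 1, 1))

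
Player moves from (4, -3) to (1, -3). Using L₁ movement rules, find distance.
3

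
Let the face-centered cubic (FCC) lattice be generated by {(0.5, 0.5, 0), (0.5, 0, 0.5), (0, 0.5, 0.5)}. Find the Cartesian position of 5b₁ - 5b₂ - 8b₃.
(0, -1.5, -6.5)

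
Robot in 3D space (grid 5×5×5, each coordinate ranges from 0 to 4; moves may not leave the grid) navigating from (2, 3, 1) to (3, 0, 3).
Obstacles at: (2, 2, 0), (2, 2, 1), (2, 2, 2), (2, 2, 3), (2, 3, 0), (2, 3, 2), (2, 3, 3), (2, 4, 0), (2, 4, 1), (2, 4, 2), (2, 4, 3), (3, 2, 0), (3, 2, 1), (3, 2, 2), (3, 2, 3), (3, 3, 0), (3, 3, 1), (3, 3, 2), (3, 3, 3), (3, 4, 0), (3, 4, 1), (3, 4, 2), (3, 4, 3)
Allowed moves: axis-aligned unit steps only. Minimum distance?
8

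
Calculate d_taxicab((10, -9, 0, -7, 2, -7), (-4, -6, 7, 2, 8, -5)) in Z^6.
41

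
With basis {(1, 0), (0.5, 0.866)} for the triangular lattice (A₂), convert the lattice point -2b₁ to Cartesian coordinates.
(-2, 0)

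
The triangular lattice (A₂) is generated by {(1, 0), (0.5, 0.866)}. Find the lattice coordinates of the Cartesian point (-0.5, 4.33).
-3b₁ + 5b₂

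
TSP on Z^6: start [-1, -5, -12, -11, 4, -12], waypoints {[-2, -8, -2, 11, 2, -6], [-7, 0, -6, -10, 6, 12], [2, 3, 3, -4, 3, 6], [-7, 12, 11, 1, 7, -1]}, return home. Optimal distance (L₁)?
224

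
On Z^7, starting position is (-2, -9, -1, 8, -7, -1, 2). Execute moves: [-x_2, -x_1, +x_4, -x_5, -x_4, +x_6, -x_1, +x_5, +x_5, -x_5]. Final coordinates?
(-4, -10, -1, 8, -7, 0, 2)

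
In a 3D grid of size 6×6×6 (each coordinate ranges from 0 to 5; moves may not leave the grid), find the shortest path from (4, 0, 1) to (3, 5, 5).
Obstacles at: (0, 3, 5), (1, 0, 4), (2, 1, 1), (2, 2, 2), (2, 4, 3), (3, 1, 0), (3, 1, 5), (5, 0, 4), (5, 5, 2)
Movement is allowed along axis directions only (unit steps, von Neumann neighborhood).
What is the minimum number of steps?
10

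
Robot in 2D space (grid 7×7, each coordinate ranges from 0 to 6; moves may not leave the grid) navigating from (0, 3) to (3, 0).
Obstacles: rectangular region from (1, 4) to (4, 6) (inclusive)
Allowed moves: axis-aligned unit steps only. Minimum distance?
6
(one shortest path: (0, 3) → (1, 3) → (2, 3) → (3, 3) → (3, 2) → (3, 1) → (3, 0))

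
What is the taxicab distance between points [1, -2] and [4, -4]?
5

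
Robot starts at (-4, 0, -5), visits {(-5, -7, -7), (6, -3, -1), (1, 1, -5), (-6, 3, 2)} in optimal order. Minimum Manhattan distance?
59
(one optimal route: (-4, 0, -5) → (-5, -7, -7) → (-6, 3, 2) → (1, 1, -5) → (6, -3, -1))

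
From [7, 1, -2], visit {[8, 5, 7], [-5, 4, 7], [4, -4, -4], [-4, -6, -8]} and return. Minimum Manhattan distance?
78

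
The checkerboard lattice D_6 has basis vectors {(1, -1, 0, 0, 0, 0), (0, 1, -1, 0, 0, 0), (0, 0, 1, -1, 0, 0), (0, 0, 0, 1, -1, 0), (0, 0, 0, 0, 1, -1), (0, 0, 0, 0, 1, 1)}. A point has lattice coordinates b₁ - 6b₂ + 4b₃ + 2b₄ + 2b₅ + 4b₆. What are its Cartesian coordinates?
(1, -7, 10, -2, 4, 2)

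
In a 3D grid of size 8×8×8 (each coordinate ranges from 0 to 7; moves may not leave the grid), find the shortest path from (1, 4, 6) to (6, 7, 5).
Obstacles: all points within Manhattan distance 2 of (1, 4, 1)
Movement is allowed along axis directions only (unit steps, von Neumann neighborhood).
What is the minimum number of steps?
9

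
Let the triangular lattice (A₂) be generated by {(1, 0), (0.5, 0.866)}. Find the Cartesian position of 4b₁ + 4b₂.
(6, 3.464)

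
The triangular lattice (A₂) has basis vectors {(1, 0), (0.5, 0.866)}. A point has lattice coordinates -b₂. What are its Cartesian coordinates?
(-0.5, -0.866)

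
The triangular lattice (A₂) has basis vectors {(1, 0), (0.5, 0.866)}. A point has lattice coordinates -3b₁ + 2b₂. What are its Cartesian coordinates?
(-2, 1.732)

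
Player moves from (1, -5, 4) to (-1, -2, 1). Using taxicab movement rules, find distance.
8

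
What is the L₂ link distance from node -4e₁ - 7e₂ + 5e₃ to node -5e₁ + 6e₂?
13.9642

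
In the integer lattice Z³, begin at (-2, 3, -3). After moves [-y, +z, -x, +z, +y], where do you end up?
(-3, 3, -1)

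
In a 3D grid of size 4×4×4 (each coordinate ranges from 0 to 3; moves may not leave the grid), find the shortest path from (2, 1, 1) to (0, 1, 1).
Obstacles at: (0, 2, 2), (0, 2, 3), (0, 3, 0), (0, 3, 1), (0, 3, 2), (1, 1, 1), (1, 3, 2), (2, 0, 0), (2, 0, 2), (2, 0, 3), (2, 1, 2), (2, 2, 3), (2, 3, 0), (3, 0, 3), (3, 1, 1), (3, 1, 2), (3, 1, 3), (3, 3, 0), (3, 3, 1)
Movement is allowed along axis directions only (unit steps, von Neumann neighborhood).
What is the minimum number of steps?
4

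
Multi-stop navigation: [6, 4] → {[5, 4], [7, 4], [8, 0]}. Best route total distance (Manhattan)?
8
(one optimal route: (6, 4) → (5, 4) → (7, 4) → (8, 0))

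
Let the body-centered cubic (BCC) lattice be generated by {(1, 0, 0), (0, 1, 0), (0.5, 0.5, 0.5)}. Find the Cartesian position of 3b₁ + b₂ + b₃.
(3.5, 1.5, 0.5)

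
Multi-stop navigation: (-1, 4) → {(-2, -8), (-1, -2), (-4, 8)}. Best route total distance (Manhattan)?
27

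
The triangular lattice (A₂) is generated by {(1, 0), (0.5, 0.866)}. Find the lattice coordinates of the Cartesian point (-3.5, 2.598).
-5b₁ + 3b₂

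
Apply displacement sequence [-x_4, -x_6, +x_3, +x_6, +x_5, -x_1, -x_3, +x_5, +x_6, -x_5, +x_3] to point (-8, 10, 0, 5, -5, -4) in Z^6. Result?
(-9, 10, 1, 4, -4, -3)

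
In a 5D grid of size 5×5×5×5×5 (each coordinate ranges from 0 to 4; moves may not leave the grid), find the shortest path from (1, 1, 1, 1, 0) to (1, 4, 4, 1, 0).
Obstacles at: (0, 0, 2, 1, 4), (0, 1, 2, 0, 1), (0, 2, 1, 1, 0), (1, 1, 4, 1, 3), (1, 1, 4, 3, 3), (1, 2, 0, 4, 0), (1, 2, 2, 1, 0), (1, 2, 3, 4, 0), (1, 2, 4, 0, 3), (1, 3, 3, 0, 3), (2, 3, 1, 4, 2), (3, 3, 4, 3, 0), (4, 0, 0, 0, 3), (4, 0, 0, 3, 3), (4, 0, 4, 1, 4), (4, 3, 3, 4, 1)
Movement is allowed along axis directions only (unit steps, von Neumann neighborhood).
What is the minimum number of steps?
6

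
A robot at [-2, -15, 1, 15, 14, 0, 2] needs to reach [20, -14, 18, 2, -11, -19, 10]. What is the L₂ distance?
44.643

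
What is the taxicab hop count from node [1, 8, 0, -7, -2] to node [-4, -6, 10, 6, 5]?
49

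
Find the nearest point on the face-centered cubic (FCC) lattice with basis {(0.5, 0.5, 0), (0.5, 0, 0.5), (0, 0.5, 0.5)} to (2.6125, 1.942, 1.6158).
(2.5, 2, 1.5)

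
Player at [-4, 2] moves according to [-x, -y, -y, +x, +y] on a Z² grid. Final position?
(-4, 1)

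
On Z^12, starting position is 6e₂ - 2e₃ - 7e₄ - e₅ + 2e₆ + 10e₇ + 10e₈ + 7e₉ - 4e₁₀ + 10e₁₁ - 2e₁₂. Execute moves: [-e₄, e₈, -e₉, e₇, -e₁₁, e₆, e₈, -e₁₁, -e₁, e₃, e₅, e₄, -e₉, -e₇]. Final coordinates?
(-1, 6, -1, -7, 0, 3, 10, 12, 5, -4, 8, -2)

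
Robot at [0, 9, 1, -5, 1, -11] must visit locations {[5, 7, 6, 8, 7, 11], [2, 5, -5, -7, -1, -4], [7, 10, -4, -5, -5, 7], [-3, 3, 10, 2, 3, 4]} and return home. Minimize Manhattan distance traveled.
170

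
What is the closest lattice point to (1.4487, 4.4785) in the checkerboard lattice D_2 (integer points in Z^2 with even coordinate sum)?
(1, 5)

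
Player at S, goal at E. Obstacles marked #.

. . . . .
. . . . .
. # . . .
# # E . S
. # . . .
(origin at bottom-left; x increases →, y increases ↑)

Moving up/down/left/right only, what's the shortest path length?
2
(one shortest path: (4, 1) → (3, 1) → (2, 1))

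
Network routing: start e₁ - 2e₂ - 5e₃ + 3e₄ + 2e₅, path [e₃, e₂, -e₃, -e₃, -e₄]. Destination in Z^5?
(1, -1, -6, 2, 2)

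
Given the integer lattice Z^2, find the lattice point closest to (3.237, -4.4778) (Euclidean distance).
(3, -4)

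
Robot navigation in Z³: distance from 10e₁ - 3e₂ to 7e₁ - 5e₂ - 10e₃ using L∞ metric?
10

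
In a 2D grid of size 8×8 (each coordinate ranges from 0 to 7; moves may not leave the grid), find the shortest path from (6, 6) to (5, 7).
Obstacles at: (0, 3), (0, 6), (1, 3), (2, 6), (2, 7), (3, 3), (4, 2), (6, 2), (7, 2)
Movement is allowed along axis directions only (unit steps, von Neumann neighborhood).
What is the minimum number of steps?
2
(one shortest path: (6, 6) → (5, 6) → (5, 7))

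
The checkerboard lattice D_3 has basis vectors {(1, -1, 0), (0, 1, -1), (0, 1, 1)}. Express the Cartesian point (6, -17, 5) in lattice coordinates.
6b₁ - 8b₂ - 3b₃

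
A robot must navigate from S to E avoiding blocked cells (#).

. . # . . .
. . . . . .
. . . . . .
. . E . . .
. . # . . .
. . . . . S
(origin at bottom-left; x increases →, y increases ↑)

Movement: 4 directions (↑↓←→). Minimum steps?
5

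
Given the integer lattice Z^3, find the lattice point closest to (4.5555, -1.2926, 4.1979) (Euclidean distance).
(5, -1, 4)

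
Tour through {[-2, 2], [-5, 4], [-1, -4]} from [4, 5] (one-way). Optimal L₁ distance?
22
(one optimal route: (4, 5) → (-5, 4) → (-2, 2) → (-1, -4))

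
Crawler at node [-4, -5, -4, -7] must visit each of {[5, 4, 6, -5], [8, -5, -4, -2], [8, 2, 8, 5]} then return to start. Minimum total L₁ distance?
90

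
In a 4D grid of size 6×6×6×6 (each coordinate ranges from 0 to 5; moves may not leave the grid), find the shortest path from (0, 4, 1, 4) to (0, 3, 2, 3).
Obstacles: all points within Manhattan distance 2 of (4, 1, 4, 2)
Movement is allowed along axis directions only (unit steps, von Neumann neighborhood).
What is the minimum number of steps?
3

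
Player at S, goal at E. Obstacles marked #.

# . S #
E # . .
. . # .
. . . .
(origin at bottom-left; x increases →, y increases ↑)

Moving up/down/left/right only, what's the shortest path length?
9
(one shortest path: (2, 3) → (2, 2) → (3, 2) → (3, 1) → (3, 0) → (2, 0) → (1, 0) → (0, 0) → (0, 1) → (0, 2))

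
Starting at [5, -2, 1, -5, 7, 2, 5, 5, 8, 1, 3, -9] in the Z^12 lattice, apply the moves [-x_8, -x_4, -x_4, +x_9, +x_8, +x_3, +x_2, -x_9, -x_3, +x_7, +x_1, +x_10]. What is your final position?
(6, -1, 1, -7, 7, 2, 6, 5, 8, 2, 3, -9)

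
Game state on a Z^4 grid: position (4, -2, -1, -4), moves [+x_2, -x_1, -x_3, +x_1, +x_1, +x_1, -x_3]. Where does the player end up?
(6, -1, -3, -4)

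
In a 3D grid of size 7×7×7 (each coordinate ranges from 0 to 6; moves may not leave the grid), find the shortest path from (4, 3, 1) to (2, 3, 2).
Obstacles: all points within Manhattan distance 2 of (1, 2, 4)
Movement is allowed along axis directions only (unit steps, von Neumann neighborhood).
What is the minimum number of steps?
3
(one shortest path: (4, 3, 1) → (3, 3, 1) → (2, 3, 1) → (2, 3, 2))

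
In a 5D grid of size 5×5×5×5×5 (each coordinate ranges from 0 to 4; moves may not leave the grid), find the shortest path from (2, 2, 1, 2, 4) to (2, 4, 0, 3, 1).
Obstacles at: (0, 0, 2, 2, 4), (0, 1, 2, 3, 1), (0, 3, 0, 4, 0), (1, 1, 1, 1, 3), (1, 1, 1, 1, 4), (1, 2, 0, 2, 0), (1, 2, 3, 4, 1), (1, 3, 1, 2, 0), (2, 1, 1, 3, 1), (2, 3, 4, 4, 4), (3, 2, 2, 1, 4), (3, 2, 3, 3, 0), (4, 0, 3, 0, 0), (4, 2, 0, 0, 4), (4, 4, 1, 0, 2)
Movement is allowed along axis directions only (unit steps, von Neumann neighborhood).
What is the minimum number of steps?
7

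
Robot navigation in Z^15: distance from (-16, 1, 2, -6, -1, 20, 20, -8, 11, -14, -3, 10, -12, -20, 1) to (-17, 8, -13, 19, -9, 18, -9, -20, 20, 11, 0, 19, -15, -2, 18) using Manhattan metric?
183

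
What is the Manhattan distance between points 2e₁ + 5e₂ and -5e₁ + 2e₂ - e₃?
11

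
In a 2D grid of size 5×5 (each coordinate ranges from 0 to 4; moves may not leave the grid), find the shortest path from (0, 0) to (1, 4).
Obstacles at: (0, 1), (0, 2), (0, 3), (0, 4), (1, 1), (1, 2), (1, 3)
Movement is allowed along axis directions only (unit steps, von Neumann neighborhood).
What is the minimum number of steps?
7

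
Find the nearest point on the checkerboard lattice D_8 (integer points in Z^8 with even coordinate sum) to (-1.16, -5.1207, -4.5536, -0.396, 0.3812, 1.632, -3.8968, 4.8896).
(-1, -5, -5, 0, 0, 2, -4, 5)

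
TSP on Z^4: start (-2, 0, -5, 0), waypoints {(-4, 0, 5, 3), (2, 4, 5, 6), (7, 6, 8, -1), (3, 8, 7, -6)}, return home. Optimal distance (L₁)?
88
(one optimal route: (-2, 0, -5, 0) → (-4, 0, 5, 3) → (2, 4, 5, 6) → (7, 6, 8, -1) → (3, 8, 7, -6) → (-2, 0, -5, 0))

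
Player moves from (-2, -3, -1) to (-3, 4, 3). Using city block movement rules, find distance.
12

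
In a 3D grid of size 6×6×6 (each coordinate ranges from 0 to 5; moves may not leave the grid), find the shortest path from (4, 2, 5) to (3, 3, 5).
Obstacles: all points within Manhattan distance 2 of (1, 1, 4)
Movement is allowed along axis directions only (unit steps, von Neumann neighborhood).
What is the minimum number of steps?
2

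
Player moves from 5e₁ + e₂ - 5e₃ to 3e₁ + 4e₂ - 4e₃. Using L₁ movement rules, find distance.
6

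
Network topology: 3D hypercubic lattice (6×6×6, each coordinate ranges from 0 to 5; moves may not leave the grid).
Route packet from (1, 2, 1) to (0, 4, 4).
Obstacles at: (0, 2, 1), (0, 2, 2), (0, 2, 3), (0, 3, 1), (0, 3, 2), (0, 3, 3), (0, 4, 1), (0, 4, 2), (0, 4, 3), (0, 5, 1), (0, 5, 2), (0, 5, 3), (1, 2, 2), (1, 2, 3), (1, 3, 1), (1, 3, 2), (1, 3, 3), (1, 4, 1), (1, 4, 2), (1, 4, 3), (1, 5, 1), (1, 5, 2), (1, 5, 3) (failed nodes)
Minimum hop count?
8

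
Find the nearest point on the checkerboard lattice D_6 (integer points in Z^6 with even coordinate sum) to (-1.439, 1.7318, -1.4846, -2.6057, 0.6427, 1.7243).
(-1, 2, -1, -3, 1, 2)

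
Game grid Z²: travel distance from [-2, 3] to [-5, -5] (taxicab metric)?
11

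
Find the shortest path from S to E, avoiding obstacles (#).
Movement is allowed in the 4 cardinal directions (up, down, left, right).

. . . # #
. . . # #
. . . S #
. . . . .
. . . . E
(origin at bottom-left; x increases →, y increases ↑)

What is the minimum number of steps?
3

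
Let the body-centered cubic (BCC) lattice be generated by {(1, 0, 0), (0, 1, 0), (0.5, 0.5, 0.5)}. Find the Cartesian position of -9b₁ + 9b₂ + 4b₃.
(-7, 11, 2)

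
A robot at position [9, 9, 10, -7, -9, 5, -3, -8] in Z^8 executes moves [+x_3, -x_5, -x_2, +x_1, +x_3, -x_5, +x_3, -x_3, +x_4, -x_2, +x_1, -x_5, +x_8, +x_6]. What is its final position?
(11, 7, 12, -6, -12, 6, -3, -7)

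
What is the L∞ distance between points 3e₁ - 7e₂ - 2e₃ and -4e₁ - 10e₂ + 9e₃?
11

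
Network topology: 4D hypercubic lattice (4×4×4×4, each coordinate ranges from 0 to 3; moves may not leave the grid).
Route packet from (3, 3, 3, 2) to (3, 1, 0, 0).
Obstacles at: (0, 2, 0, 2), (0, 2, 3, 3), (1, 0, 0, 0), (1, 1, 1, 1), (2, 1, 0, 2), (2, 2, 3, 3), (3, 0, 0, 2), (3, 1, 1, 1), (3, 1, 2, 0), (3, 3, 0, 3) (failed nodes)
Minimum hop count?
7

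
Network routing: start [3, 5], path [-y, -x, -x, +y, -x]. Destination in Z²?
(0, 5)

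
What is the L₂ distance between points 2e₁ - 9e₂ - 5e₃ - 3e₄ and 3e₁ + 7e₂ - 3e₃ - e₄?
16.2788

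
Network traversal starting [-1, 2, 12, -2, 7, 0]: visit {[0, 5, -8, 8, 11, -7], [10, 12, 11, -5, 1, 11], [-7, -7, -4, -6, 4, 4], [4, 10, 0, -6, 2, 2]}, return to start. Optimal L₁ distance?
208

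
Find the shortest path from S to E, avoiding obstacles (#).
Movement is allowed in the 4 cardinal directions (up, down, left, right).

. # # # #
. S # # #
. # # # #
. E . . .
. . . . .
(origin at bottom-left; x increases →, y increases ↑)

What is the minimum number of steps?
4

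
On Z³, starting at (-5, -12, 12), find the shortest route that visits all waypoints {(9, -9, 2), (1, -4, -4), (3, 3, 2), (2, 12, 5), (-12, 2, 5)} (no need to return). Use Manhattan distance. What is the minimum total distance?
98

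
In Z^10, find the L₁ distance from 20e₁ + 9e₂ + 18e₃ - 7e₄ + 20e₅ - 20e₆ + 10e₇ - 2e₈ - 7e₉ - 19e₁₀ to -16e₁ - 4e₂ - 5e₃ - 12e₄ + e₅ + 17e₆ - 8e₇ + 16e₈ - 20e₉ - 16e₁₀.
185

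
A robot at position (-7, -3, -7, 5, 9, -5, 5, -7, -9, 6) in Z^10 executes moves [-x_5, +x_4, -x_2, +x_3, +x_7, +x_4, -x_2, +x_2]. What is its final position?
(-7, -4, -6, 7, 8, -5, 6, -7, -9, 6)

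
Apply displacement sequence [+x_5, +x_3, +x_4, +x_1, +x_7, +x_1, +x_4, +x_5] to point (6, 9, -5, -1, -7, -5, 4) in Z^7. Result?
(8, 9, -4, 1, -5, -5, 5)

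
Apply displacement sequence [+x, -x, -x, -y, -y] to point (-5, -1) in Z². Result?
(-6, -3)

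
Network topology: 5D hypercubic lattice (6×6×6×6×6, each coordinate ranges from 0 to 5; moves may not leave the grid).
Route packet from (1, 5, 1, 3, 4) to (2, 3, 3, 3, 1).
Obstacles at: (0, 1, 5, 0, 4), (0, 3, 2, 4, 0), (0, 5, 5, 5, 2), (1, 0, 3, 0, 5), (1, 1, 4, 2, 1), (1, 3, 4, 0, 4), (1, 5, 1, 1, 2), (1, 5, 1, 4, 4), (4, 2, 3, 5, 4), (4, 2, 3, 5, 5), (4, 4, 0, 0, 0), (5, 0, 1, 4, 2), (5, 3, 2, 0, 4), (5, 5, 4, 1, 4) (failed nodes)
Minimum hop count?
8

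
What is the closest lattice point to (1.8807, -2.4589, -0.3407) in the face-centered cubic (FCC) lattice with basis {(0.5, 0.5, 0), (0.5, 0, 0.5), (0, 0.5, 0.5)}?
(2, -2.5, -0.5)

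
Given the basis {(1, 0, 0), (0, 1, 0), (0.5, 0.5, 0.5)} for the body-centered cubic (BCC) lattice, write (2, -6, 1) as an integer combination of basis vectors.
b₁ - 7b₂ + 2b₃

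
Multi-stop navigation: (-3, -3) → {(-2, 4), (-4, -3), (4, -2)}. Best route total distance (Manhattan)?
22
(one optimal route: (-3, -3) → (-4, -3) → (-2, 4) → (4, -2))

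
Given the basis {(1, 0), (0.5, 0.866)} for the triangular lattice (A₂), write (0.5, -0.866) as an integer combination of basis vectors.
b₁ - b₂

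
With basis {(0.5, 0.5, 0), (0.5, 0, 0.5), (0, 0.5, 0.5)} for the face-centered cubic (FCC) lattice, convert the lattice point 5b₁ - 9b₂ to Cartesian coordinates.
(-2, 2.5, -4.5)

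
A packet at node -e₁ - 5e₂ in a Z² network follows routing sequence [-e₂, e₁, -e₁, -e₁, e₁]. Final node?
(-1, -6)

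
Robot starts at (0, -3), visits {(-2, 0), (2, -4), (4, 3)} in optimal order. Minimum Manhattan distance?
20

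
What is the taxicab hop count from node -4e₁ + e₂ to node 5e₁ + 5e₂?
13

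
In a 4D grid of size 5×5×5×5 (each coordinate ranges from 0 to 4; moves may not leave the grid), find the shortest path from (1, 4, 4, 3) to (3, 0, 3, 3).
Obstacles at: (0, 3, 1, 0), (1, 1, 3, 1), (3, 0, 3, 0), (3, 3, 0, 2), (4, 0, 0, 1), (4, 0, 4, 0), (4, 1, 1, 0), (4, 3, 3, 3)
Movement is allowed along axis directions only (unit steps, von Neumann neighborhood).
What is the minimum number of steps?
7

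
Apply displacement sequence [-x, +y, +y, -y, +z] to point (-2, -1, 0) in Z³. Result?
(-3, 0, 1)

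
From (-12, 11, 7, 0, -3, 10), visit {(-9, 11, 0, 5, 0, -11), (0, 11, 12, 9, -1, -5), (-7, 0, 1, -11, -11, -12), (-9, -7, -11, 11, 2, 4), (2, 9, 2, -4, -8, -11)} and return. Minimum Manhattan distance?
268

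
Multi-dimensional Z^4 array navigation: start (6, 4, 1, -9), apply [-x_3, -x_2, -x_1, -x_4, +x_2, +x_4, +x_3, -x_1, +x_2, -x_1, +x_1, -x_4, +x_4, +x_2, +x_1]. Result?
(5, 6, 1, -9)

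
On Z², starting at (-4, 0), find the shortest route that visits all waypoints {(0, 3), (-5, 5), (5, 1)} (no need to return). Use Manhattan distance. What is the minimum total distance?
20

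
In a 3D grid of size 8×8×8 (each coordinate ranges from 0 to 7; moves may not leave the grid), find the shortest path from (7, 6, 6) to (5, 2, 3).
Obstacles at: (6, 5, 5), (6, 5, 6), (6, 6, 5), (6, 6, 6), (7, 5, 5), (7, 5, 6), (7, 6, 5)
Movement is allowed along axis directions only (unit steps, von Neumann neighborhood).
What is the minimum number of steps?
11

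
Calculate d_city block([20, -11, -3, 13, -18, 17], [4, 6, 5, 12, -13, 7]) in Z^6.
57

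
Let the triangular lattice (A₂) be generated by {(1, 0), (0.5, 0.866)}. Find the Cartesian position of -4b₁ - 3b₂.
(-5.5, -2.598)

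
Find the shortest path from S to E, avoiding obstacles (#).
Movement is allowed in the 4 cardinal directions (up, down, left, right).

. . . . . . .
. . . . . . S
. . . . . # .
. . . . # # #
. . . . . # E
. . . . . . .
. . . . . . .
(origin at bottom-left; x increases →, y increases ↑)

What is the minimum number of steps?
11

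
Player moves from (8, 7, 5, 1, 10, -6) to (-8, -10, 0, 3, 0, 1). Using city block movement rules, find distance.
57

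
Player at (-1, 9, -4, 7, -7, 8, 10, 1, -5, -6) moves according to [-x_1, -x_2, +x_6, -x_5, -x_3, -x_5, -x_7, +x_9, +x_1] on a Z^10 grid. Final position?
(-1, 8, -5, 7, -9, 9, 9, 1, -4, -6)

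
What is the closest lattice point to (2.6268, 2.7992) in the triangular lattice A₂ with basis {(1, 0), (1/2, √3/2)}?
(2.5, 2.598)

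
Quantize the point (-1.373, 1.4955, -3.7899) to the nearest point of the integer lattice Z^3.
(-1, 1, -4)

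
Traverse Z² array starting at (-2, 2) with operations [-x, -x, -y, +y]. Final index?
(-4, 2)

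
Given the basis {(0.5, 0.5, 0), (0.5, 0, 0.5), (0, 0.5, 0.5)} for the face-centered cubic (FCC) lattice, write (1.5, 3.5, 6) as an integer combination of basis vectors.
-b₁ + 4b₂ + 8b₃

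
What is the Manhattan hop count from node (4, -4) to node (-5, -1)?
12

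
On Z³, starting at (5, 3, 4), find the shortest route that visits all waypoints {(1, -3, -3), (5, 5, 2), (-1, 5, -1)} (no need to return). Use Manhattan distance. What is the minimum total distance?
25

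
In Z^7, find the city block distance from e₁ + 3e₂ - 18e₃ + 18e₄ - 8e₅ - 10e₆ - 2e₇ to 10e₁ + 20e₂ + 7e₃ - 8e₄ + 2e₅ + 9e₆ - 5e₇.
109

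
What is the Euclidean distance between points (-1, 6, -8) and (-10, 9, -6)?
9.69536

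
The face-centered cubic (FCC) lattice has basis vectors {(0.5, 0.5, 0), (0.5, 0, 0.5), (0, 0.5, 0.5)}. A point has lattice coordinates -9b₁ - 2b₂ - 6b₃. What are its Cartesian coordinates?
(-5.5, -7.5, -4)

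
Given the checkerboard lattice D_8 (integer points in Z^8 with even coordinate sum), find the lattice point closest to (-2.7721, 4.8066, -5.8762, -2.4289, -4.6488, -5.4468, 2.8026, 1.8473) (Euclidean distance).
(-3, 5, -6, -2, -5, -6, 3, 2)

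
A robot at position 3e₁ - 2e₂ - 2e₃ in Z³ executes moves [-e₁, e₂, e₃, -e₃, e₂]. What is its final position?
(2, 0, -2)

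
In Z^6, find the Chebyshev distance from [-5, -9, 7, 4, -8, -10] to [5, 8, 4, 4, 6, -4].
17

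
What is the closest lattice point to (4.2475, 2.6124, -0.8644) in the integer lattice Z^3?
(4, 3, -1)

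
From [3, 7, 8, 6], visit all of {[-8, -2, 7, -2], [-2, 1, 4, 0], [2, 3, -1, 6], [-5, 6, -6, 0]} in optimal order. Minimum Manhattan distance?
67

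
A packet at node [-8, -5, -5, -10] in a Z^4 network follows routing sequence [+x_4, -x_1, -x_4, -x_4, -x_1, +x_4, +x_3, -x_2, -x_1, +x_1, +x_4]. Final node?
(-10, -6, -4, -9)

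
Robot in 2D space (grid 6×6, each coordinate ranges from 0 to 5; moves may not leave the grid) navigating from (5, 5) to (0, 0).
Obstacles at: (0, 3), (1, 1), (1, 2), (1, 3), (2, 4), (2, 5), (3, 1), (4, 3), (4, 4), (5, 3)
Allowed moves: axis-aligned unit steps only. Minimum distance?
10
(one shortest path: (5, 5) → (4, 5) → (3, 5) → (3, 4) → (3, 3) → (2, 3) → (2, 2) → (2, 1) → (2, 0) → (1, 0) → (0, 0))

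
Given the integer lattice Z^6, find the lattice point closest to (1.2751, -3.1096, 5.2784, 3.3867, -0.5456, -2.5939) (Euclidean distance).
(1, -3, 5, 3, -1, -3)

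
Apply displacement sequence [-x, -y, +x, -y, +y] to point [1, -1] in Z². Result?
(1, -2)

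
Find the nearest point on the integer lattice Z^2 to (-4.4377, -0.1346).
(-4, 0)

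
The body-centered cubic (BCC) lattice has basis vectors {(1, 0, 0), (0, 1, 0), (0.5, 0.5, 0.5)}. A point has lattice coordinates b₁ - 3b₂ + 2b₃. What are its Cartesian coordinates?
(2, -2, 1)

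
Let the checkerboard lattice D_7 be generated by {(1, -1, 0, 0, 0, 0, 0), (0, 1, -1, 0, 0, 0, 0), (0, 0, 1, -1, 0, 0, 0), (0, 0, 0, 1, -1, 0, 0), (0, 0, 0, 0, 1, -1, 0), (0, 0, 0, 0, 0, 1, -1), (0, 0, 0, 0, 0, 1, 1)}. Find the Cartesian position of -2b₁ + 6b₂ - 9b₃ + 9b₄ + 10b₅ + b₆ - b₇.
(-2, 8, -15, 18, 1, -10, -2)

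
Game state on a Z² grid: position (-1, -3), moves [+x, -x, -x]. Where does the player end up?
(-2, -3)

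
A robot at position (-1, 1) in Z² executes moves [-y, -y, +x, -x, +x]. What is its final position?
(0, -1)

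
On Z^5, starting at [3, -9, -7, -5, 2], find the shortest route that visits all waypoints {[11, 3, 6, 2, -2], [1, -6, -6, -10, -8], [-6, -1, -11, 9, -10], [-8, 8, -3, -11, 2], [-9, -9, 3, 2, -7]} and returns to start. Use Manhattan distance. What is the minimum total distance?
222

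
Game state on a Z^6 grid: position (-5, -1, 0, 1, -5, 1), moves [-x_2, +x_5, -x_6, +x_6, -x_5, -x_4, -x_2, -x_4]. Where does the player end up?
(-5, -3, 0, -1, -5, 1)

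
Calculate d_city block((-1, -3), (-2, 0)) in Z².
4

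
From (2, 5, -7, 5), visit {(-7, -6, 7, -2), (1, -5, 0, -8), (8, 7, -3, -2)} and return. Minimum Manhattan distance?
110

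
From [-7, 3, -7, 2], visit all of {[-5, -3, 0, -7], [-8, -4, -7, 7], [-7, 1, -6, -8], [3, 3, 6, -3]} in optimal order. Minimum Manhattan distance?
72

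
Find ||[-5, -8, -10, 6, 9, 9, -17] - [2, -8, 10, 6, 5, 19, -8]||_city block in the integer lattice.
50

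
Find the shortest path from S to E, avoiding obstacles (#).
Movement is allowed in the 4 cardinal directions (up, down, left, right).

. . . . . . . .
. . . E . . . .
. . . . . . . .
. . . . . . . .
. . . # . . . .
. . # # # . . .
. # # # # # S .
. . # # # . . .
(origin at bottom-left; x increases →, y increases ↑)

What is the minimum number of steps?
8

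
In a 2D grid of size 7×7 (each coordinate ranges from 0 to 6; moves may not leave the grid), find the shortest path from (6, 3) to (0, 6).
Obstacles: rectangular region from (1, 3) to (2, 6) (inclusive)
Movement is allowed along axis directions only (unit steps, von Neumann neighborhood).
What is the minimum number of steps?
11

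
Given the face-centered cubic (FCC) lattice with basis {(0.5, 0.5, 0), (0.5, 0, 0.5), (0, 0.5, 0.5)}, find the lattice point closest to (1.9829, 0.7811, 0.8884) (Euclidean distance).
(2, 1, 1)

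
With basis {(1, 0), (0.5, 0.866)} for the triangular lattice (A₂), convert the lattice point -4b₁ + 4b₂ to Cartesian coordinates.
(-2, 3.464)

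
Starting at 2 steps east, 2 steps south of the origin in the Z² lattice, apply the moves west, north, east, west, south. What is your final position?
(1, -2)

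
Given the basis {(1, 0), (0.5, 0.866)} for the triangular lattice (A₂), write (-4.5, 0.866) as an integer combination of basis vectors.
-5b₁ + b₂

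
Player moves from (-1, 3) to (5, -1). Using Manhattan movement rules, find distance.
10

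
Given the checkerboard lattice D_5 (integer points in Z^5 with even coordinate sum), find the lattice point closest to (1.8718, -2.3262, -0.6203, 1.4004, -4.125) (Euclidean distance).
(2, -2, -1, 1, -4)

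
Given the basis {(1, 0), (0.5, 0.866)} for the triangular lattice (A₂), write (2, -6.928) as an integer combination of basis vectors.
6b₁ - 8b₂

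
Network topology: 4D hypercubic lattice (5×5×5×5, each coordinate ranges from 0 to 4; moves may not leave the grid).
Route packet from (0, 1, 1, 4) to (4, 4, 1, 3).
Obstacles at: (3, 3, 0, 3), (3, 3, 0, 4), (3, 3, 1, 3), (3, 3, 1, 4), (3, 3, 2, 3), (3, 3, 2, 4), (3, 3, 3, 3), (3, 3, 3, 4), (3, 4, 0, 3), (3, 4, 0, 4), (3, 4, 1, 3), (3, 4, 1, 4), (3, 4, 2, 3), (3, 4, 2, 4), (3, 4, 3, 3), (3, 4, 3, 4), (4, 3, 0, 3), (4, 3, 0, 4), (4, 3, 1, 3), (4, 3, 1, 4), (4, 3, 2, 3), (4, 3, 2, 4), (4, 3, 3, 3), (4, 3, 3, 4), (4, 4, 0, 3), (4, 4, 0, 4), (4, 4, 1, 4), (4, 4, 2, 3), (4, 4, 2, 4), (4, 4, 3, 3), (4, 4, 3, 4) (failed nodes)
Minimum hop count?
10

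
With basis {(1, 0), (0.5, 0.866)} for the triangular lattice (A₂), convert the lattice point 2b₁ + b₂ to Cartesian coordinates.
(2.5, 0.866)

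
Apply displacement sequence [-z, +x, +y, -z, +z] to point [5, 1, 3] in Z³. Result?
(6, 2, 2)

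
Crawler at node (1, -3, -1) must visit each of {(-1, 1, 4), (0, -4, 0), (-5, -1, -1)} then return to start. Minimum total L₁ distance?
32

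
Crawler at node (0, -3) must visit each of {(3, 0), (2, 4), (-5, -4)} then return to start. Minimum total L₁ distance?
32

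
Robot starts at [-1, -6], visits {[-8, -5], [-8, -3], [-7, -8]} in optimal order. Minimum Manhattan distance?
14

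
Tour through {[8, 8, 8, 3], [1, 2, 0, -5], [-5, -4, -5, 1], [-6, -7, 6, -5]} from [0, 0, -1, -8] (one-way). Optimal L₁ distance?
90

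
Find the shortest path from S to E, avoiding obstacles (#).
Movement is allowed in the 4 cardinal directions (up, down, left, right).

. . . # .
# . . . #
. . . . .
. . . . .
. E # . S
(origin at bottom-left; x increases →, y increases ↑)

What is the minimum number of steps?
5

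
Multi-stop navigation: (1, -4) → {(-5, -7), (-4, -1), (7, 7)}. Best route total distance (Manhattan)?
35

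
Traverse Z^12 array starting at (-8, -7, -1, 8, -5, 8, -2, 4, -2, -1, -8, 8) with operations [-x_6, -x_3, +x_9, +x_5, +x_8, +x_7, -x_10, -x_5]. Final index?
(-8, -7, -2, 8, -5, 7, -1, 5, -1, -2, -8, 8)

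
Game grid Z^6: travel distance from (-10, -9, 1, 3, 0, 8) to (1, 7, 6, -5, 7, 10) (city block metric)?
49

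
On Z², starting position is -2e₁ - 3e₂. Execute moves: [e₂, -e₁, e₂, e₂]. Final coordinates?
(-3, 0)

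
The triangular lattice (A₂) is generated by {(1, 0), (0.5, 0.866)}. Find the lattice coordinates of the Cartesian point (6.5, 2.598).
5b₁ + 3b₂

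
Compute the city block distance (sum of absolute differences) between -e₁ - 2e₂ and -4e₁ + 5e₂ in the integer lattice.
10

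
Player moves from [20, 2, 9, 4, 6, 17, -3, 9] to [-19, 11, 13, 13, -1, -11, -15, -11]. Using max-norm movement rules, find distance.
39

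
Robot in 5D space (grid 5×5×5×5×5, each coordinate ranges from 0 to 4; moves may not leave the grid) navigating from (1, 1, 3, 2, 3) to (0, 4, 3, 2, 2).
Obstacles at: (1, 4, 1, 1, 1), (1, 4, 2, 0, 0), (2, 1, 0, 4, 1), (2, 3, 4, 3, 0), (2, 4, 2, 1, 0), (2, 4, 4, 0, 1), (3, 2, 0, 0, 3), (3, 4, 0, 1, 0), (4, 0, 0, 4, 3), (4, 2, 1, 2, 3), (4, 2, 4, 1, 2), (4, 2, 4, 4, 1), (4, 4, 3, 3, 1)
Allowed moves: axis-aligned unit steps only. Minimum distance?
5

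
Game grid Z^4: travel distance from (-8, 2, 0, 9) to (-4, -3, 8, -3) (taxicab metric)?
29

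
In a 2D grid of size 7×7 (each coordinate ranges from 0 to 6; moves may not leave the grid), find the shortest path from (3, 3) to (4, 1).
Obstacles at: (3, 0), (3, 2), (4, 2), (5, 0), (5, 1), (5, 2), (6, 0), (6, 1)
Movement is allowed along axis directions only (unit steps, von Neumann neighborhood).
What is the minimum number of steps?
5
(one shortest path: (3, 3) → (2, 3) → (2, 2) → (2, 1) → (3, 1) → (4, 1))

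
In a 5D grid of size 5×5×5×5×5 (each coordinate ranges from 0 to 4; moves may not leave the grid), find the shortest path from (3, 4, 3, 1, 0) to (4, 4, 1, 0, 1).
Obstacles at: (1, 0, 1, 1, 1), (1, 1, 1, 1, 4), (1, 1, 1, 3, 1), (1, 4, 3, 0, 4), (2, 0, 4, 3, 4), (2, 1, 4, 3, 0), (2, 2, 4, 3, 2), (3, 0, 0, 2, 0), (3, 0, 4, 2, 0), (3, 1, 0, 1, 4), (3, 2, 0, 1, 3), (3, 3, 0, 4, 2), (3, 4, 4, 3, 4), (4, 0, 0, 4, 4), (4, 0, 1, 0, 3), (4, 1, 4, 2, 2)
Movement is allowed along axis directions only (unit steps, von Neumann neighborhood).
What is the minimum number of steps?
5
(one shortest path: (3, 4, 3, 1, 0) → (4, 4, 3, 1, 0) → (4, 4, 2, 1, 0) → (4, 4, 1, 1, 0) → (4, 4, 1, 0, 0) → (4, 4, 1, 0, 1))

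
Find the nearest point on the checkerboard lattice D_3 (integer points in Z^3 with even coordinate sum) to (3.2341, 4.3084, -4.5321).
(3, 4, -5)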